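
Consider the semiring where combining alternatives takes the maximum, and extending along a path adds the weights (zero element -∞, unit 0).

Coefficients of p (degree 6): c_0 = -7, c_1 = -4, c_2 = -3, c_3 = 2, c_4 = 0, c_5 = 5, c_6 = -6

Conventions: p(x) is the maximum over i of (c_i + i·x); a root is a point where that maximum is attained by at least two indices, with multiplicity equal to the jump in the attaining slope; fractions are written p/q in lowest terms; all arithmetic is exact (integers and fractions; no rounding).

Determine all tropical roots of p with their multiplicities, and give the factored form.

hull edge (i=0, c=-7) to (i=3, c=2): slope 3, span 3
hull edge (i=3, c=2) to (i=5, c=5): slope 3/2, span 2
hull edge (i=5, c=5) to (i=6, c=-6): slope -11, span 1
Factored form: p(x) = -6 ⊗ (x ⊕ (-3)) ⊗ (x ⊕ (-3)) ⊗ (x ⊕ (-3)) ⊗ (x ⊕ (-3/2)) ⊗ (x ⊕ (-3/2)) ⊗ (x ⊕ 11)
Answer: roots = -3 (mult 3), -3/2 (mult 2), 11 (mult 1)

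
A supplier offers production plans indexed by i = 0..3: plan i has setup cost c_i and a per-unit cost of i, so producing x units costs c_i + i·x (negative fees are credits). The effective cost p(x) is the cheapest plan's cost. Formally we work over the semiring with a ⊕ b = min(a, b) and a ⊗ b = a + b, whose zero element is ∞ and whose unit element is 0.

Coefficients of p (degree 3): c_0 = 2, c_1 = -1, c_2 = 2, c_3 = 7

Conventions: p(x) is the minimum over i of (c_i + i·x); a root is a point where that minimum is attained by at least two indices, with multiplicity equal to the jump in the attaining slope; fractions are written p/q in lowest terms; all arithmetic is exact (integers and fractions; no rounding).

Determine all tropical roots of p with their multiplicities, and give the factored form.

hull edge (i=0, c=2) to (i=1, c=-1): slope -3, span 1
hull edge (i=1, c=-1) to (i=2, c=2): slope 3, span 1
hull edge (i=2, c=2) to (i=3, c=7): slope 5, span 1
Factored form: p(x) = 7 ⊗ (x ⊕ (-5)) ⊗ (x ⊕ (-3)) ⊗ (x ⊕ 3)
Answer: roots = -5 (mult 1), -3 (mult 1), 3 (mult 1)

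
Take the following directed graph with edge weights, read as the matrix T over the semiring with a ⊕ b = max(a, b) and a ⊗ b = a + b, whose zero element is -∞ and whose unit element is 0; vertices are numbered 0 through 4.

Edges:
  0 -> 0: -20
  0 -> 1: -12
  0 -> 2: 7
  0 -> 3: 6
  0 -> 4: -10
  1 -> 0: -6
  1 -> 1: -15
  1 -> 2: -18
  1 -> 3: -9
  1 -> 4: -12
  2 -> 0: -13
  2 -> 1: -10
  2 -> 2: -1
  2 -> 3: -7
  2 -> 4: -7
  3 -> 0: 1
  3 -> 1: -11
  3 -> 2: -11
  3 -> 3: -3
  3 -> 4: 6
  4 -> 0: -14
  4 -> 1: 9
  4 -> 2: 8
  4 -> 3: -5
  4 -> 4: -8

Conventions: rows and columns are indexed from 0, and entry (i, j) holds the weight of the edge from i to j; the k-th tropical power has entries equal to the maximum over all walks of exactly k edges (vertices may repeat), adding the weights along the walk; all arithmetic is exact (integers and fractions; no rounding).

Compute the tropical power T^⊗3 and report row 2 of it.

T^⊗2:
  [7, -1, 6, 3, 12]
  [-8, -3, 1, 0, -3]
  [-6, 2, 1, -7, -1]
  [-2, 15, 14, 7, 3]
  [3, 1, 7, 1, 1]
T^⊗3:
  [4, 21, 20, 13, 9]
  [1, 6, 5, -2, 6]
  [-4, 8, 7, 0, -1]
  [9, 12, 13, 7, 13]
  [2, 10, 10, 9, 7]
Answer: row 2 of T^⊗3 = [-4, 8, 7, 0, -1]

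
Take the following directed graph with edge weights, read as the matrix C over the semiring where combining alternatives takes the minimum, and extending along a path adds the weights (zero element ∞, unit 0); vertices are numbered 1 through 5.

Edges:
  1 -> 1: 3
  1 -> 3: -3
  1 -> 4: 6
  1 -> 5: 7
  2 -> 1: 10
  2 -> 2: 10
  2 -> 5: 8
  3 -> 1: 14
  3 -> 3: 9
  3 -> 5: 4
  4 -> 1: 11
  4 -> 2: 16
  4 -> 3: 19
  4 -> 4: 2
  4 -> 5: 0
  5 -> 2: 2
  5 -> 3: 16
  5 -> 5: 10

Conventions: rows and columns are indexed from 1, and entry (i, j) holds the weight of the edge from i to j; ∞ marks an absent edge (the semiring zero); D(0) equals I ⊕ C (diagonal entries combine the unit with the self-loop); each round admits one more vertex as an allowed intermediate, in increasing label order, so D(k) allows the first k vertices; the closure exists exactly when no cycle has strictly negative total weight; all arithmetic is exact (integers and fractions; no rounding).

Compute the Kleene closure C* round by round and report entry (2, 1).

D(0):
  [0, ∞, -3, 6, 7]
  [10, 0, ∞, ∞, 8]
  [14, ∞, 0, ∞, 4]
  [11, 16, 19, 0, 0]
  [∞, 2, 16, ∞, 0]
D(1):
  [0, ∞, -3, 6, 7]
  [10, 0, 7, 16, 8]
  [14, ∞, 0, 20, 4]
  [11, 16, 8, 0, 0]
  [∞, 2, 16, ∞, 0]
D(2):
  [0, ∞, -3, 6, 7]
  [10, 0, 7, 16, 8]
  [14, ∞, 0, 20, 4]
  [11, 16, 8, 0, 0]
  [12, 2, 9, 18, 0]
D(3):
  [0, ∞, -3, 6, 1]
  [10, 0, 7, 16, 8]
  [14, ∞, 0, 20, 4]
  [11, 16, 8, 0, 0]
  [12, 2, 9, 18, 0]
D(4):
  [0, 22, -3, 6, 1]
  [10, 0, 7, 16, 8]
  [14, 36, 0, 20, 4]
  [11, 16, 8, 0, 0]
  [12, 2, 9, 18, 0]
D(5):
  [0, 3, -3, 6, 1]
  [10, 0, 7, 16, 8]
  [14, 6, 0, 20, 4]
  [11, 2, 8, 0, 0]
  [12, 2, 9, 18, 0]
Answer: C*[2][1] = 10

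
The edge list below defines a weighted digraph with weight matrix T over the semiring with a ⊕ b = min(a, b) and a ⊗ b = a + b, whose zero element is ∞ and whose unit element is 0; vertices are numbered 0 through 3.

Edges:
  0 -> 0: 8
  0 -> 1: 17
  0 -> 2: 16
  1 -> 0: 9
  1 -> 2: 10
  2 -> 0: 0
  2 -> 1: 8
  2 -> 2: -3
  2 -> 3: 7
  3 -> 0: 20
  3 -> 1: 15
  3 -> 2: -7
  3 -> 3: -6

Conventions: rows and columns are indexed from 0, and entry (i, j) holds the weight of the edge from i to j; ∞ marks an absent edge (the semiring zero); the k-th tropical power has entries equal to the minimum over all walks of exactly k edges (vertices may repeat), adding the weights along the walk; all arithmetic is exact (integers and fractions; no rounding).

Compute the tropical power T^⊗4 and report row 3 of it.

T^⊗2:
  [16, 24, 13, 23]
  [10, 18, 7, 17]
  [-3, 5, -6, 1]
  [-7, 1, -13, -12]
T^⊗3:
  [13, 21, 10, 17]
  [7, 15, 4, 11]
  [-6, 2, -9, -5]
  [-13, -5, -19, -18]
T^⊗4:
  [10, 18, 7, 11]
  [4, 12, 1, 5]
  [-9, -1, -12, -11]
  [-19, -11, -25, -24]
Answer: row 3 of T^⊗4 = [-19, -11, -25, -24]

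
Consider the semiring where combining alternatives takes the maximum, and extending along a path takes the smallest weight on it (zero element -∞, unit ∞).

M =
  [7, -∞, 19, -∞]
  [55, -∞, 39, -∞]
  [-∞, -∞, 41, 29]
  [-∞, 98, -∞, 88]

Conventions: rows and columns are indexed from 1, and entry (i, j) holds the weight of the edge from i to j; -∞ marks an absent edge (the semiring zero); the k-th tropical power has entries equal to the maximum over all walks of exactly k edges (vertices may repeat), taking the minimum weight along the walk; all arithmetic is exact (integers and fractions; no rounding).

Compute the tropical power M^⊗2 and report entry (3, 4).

M^⊗2:
  [7, -∞, 19, 19]
  [7, -∞, 39, 29]
  [-∞, 29, 41, 29]
  [55, 88, 39, 88]
Key observation: the optimum is the walk 3->3->4, with weight 41 min 29 = 29.
Optimal value attained by: walk 3->3->4.
Answer: (M^⊗2)[3][4] = 29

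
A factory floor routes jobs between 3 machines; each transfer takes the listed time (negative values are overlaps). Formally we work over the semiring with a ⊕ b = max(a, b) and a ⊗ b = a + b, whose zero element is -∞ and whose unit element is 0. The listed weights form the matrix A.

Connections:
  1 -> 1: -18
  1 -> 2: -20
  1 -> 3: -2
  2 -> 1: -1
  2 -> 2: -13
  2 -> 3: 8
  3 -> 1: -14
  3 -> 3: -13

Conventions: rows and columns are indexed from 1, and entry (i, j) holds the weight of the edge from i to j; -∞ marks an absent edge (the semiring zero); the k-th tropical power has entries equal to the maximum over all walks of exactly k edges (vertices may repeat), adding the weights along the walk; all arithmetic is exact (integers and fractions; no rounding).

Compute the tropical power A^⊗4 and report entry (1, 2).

A^⊗2:
  [-16, -33, -12]
  [-6, -21, -3]
  [-27, -34, -16]
A^⊗3:
  [-26, -36, -18]
  [-17, -26, -8]
  [-30, -47, -26]
A^⊗4:
  [-32, -46, -28]
  [-22, -37, -18]
  [-40, -50, -32]
Key observation: the optimum is the walk 1->2->3->1->2, with weight (-20) + 8 + (-14) + (-20) = -46.
Optimal value attained by: walk 1->2->3->1->2.
Answer: (A^⊗4)[1][2] = -46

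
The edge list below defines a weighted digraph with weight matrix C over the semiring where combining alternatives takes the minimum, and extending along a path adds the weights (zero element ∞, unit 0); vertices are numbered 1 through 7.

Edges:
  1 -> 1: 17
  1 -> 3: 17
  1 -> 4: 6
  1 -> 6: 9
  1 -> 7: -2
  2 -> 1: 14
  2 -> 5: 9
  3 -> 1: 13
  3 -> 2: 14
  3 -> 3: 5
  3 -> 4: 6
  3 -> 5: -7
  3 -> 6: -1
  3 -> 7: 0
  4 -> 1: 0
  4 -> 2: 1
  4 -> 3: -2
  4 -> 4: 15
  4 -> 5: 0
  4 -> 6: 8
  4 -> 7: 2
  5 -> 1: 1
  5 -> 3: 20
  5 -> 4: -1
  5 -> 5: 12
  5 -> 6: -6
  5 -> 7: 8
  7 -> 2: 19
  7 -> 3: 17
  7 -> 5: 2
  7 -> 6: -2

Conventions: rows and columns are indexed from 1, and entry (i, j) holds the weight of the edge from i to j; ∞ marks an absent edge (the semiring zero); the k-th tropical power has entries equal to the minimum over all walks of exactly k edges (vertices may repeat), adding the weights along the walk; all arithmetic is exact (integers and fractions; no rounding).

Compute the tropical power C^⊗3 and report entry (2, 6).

C^⊗2:
  [6, 7, 4, 21, 0, -4, 8]
  [10, ∞, 29, 8, 21, 3, 12]
  [-6, 7, 4, -8, -2, -13, 1]
  [1, 12, 3, -1, -9, -6, -2]
  [-1, 0, -3, 7, -1, 6, -1]
  [∞, ∞, ∞, ∞, ∞, ∞, ∞]
  [3, 31, 22, 1, 10, -4, 10]
C^⊗3:
  [1, 18, 9, -1, -3, -6, 4]
  [8, 9, 6, 16, 8, 10, 8]
  [-8, -7, -10, -3, -8, -8, -8]
  [-8, 0, -3, -10, -4, -15, -1]
  [0, 8, 2, -2, -10, -7, -3]
  [∞, ∞, ∞, ∞, ∞, ∞, ∞]
  [1, 2, -1, 9, 1, 4, 1]
Key observation: the optimum is the walk 2->1->7->6, with weight 14 + (-2) + (-2) = 10.
Optimal value attained by: walk 2->1->7->6.
Answer: (C^⊗3)[2][6] = 10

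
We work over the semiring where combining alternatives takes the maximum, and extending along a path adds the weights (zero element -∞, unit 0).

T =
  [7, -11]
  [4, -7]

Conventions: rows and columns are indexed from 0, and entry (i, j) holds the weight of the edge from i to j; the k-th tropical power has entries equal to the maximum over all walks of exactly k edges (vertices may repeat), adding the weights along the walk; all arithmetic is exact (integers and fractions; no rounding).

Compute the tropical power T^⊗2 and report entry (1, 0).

T^⊗2:
  [14, -4]
  [11, -7]
Key observation: the optimum is the walk 1->0->0, with weight 4 + 7 = 11.
Optimal value attained by: walk 1->0->0.
Answer: (T^⊗2)[1][0] = 11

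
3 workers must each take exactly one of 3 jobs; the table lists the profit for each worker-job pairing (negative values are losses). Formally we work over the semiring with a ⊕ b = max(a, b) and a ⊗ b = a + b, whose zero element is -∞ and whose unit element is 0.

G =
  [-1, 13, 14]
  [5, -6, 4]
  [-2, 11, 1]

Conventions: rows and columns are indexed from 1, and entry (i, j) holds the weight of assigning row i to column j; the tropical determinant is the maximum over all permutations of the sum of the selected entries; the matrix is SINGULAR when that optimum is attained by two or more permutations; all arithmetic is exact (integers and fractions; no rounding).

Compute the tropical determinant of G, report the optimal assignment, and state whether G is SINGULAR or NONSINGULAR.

σ = (1, 2, 3): (-1) + (-6) + 1 = -6
σ = (1, 3, 2): (-1) + 4 + 11 = 14
σ = (2, 1, 3): 13 + 5 + 1 = 19
σ = (2, 3, 1): 13 + 4 + (-2) = 15
σ = (3, 1, 2): 14 + 5 + 11 = 30
σ = (3, 2, 1): 14 + (-6) + (-2) = 6
Optimal value attained by: σ = (3, 1, 2).
Answer: det⊕(G) = 30; verdict: NONSINGULAR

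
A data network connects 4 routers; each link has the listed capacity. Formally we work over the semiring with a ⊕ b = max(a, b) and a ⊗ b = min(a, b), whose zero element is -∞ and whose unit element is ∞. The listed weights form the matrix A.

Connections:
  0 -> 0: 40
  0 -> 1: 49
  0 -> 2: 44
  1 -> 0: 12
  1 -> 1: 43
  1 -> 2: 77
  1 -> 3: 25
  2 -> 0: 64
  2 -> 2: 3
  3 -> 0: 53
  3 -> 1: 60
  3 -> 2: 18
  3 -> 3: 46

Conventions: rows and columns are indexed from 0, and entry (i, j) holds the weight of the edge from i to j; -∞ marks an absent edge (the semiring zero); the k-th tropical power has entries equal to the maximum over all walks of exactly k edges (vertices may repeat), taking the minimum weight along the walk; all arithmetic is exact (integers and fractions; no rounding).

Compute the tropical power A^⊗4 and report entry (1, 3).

A^⊗2:
  [44, 43, 49, 25]
  [64, 43, 43, 25]
  [40, 49, 44, -∞]
  [46, 49, 60, 46]
A^⊗3:
  [49, 44, 44, 25]
  [43, 49, 44, 25]
  [44, 43, 49, 25]
  [60, 46, 49, 46]
A^⊗4:
  [44, 49, 44, 25]
  [44, 43, 49, 25]
  [49, 44, 44, 25]
  [49, 49, 46, 46]
Key observation: the optimum is the walk 1->1->1->1->3, with weight 43 min 43 min 43 min 25 = 25.
Optimal value attained by: walk 1->1->1->1->3.
Answer: (A^⊗4)[1][3] = 25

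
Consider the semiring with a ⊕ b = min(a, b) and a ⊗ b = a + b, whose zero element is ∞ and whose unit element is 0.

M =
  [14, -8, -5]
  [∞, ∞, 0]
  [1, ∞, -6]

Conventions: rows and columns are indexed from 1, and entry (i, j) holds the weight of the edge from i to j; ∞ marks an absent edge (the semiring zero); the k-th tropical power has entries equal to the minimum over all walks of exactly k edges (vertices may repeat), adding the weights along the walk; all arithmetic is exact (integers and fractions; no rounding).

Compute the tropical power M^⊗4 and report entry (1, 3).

M^⊗2:
  [-4, 6, -11]
  [1, ∞, -6]
  [-5, -7, -12]
M^⊗3:
  [-10, -12, -17]
  [-5, -7, -12]
  [-11, -13, -18]
M^⊗4:
  [-16, -18, -23]
  [-11, -13, -18]
  [-17, -19, -24]
Key observation: the optimum is the walk 1->3->3->3->3, with weight (-5) + (-6) + (-6) + (-6) = -23.
Optimal value attained by: walk 1->3->3->3->3.
Answer: (M^⊗4)[1][3] = -23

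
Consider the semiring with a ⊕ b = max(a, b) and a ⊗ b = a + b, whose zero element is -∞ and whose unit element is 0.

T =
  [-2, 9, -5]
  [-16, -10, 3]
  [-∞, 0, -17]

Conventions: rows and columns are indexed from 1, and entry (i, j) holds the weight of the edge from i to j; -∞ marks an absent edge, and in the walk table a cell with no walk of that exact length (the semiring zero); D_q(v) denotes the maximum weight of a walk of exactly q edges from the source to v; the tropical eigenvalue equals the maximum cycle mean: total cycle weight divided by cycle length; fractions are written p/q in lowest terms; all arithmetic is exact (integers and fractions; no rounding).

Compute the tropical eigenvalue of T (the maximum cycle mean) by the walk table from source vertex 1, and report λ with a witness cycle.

q=0: [0, -∞, -∞]
q=1: [-2, 9, -5]
q=2: [-4, 7, 12]
q=3: [-6, 12, 10]
Optimal cycle mean attained by: cycle 2->3->2, total 3 + 0, length 2.
Answer: λ = 3/2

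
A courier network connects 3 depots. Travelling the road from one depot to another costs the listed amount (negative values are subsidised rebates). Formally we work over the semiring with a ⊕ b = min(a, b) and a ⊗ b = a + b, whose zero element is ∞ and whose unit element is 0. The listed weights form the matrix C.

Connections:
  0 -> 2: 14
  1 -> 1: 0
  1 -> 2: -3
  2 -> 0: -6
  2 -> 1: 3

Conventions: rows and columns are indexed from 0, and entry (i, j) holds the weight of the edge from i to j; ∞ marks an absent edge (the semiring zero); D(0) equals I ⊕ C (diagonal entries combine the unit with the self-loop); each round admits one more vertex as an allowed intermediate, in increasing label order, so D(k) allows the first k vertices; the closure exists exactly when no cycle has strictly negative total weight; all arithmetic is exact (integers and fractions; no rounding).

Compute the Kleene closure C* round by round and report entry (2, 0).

D(0):
  [0, ∞, 14]
  [∞, 0, -3]
  [-6, 3, 0]
D(1):
  [0, ∞, 14]
  [∞, 0, -3]
  [-6, 3, 0]
D(2):
  [0, ∞, 14]
  [∞, 0, -3]
  [-6, 3, 0]
D(3):
  [0, 17, 14]
  [-9, 0, -3]
  [-6, 3, 0]
Answer: C*[2][0] = -6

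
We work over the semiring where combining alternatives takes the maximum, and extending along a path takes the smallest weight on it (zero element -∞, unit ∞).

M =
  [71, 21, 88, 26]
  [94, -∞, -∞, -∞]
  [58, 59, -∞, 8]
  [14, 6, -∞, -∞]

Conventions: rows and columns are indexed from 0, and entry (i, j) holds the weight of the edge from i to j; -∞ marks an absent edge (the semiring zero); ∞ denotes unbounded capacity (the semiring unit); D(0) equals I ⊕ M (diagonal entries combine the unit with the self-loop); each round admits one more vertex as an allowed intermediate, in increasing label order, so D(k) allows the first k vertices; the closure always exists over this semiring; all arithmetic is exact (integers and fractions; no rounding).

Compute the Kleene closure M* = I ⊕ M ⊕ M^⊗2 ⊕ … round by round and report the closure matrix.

D(0):
  [∞, 21, 88, 26]
  [94, ∞, -∞, -∞]
  [58, 59, ∞, 8]
  [14, 6, -∞, ∞]
D(1):
  [∞, 21, 88, 26]
  [94, ∞, 88, 26]
  [58, 59, ∞, 26]
  [14, 14, 14, ∞]
D(2):
  [∞, 21, 88, 26]
  [94, ∞, 88, 26]
  [59, 59, ∞, 26]
  [14, 14, 14, ∞]
D(3):
  [∞, 59, 88, 26]
  [94, ∞, 88, 26]
  [59, 59, ∞, 26]
  [14, 14, 14, ∞]
D(4):
  [∞, 59, 88, 26]
  [94, ∞, 88, 26]
  [59, 59, ∞, 26]
  [14, 14, 14, ∞]
Answer: M* = [[∞, 59, 88, 26], [94, ∞, 88, 26], [59, 59, ∞, 26], [14, 14, 14, ∞]]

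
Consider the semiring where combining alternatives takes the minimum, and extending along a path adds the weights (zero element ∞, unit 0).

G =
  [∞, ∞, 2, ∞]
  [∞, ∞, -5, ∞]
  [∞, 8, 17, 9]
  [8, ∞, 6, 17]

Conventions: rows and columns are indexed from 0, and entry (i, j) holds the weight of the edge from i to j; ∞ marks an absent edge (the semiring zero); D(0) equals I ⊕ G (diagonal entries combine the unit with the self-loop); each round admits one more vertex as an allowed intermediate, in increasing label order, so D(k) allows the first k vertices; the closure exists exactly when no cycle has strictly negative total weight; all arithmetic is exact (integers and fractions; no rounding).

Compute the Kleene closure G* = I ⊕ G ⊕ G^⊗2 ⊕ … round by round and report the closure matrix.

D(0):
  [0, ∞, 2, ∞]
  [∞, 0, -5, ∞]
  [∞, 8, 0, 9]
  [8, ∞, 6, 0]
D(1):
  [0, ∞, 2, ∞]
  [∞, 0, -5, ∞]
  [∞, 8, 0, 9]
  [8, ∞, 6, 0]
D(2):
  [0, ∞, 2, ∞]
  [∞, 0, -5, ∞]
  [∞, 8, 0, 9]
  [8, ∞, 6, 0]
D(3):
  [0, 10, 2, 11]
  [∞, 0, -5, 4]
  [∞, 8, 0, 9]
  [8, 14, 6, 0]
D(4):
  [0, 10, 2, 11]
  [12, 0, -5, 4]
  [17, 8, 0, 9]
  [8, 14, 6, 0]
Answer: G* = [[0, 10, 2, 11], [12, 0, -5, 4], [17, 8, 0, 9], [8, 14, 6, 0]]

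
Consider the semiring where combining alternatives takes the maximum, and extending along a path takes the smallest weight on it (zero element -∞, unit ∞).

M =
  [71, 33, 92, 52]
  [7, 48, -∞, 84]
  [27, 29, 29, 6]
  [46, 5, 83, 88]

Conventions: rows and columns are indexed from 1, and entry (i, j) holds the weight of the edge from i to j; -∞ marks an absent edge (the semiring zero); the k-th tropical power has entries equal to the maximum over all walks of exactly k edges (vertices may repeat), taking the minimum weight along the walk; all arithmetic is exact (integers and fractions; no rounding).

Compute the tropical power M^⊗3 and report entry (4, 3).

M^⊗2:
  [71, 33, 71, 52]
  [46, 48, 83, 84]
  [27, 29, 29, 29]
  [46, 33, 83, 88]
M^⊗3:
  [71, 33, 71, 52]
  [46, 48, 83, 84]
  [29, 29, 29, 29]
  [46, 33, 83, 88]
Key observation: the optimum is the walk 4->4->4->3, with weight 88 min 88 min 83 = 83.
Optimal value attained by: walk 4->4->4->3.
Answer: (M^⊗3)[4][3] = 83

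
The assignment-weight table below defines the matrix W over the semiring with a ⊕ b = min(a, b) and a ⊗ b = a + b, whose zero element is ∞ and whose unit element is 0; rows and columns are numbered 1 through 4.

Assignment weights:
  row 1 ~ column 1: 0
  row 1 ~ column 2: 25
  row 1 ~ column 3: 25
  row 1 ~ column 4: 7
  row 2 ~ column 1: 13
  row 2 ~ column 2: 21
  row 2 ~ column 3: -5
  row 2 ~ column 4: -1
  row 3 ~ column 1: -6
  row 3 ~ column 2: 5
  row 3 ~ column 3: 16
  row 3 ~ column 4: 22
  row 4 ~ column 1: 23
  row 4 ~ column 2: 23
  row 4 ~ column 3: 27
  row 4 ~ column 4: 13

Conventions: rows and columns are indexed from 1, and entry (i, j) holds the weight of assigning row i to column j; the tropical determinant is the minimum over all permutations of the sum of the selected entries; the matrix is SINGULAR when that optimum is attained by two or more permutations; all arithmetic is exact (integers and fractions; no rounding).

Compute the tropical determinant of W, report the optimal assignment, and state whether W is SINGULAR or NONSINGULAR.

σ = (1, 2, 3, 4): 0 + 21 + 16 + 13 = 50
σ = (1, 2, 4, 3): 0 + 21 + 22 + 27 = 70
σ = (1, 3, 2, 4): 0 + (-5) + 5 + 13 = 13
σ = (1, 3, 4, 2): 0 + (-5) + 22 + 23 = 40
σ = (1, 4, 2, 3): 0 + (-1) + 5 + 27 = 31
σ = (1, 4, 3, 2): 0 + (-1) + 16 + 23 = 38
σ = (2, 1, 3, 4): 25 + 13 + 16 + 13 = 67
σ = (2, 1, 4, 3): 25 + 13 + 22 + 27 = 87
σ = (2, 3, 1, 4): 25 + (-5) + (-6) + 13 = 27
σ = (2, 3, 4, 1): 25 + (-5) + 22 + 23 = 65
σ = (2, 4, 1, 3): 25 + (-1) + (-6) + 27 = 45
σ = (2, 4, 3, 1): 25 + (-1) + 16 + 23 = 63
σ = (3, 1, 2, 4): 25 + 13 + 5 + 13 = 56
σ = (3, 1, 4, 2): 25 + 13 + 22 + 23 = 83
σ = (3, 2, 1, 4): 25 + 21 + (-6) + 13 = 53
σ = (3, 2, 4, 1): 25 + 21 + 22 + 23 = 91
σ = (3, 4, 1, 2): 25 + (-1) + (-6) + 23 = 41
σ = (3, 4, 2, 1): 25 + (-1) + 5 + 23 = 52
σ = (4, 1, 2, 3): 7 + 13 + 5 + 27 = 52
σ = (4, 1, 3, 2): 7 + 13 + 16 + 23 = 59
σ = (4, 2, 1, 3): 7 + 21 + (-6) + 27 = 49
σ = (4, 2, 3, 1): 7 + 21 + 16 + 23 = 67
σ = (4, 3, 1, 2): 7 + (-5) + (-6) + 23 = 19
σ = (4, 3, 2, 1): 7 + (-5) + 5 + 23 = 30
Optimal value attained by: σ = (1, 3, 2, 4).
Answer: det⊕(W) = 13; verdict: NONSINGULAR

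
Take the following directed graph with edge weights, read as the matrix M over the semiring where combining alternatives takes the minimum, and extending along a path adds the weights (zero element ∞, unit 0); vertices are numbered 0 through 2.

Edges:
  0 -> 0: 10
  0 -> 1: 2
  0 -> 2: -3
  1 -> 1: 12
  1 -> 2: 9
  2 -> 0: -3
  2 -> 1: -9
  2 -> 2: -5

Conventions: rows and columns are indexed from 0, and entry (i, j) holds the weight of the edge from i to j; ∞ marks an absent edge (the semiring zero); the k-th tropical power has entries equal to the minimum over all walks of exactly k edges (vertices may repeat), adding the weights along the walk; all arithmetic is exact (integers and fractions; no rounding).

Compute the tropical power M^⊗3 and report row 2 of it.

M^⊗2:
  [-6, -12, -8]
  [6, 0, 4]
  [-8, -14, -10]
M^⊗3:
  [-11, -17, -13]
  [1, -5, -1]
  [-13, -19, -15]
Answer: row 2 of M^⊗3 = [-13, -19, -15]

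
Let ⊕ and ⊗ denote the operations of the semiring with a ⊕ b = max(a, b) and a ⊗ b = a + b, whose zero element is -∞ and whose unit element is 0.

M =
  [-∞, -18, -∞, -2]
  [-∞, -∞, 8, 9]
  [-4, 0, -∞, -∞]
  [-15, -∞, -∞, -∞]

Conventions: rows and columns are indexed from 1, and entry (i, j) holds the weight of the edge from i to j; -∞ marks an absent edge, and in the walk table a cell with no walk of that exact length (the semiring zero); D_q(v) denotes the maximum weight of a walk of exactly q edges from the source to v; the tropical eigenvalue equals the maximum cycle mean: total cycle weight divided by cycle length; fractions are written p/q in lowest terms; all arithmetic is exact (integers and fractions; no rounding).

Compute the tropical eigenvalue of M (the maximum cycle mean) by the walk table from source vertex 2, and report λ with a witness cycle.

q=0: [-∞, 0, -∞, -∞]
q=1: [-∞, -∞, 8, 9]
q=2: [4, 8, -∞, -∞]
q=3: [-∞, -14, 16, 17]
q=4: [12, 16, -6, -5]
Optimal cycle mean attained by: cycle 2->3->2, total 8 + 0, length 2.
Answer: λ = 4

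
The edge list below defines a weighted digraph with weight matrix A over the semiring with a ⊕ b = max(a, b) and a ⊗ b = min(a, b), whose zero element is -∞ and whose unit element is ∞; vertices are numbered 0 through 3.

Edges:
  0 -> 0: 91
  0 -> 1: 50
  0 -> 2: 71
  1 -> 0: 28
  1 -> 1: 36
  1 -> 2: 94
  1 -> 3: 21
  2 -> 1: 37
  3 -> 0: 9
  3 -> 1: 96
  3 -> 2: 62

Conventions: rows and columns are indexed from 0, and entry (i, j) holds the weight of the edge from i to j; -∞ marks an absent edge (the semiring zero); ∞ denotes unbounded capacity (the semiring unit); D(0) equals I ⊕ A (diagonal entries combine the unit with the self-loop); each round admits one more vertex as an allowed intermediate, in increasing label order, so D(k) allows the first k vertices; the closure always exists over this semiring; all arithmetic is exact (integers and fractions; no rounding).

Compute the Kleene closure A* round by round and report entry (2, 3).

D(0):
  [∞, 50, 71, -∞]
  [28, ∞, 94, 21]
  [-∞, 37, ∞, -∞]
  [9, 96, 62, ∞]
D(1):
  [∞, 50, 71, -∞]
  [28, ∞, 94, 21]
  [-∞, 37, ∞, -∞]
  [9, 96, 62, ∞]
D(2):
  [∞, 50, 71, 21]
  [28, ∞, 94, 21]
  [28, 37, ∞, 21]
  [28, 96, 94, ∞]
D(3):
  [∞, 50, 71, 21]
  [28, ∞, 94, 21]
  [28, 37, ∞, 21]
  [28, 96, 94, ∞]
D(4):
  [∞, 50, 71, 21]
  [28, ∞, 94, 21]
  [28, 37, ∞, 21]
  [28, 96, 94, ∞]
Answer: A*[2][3] = 21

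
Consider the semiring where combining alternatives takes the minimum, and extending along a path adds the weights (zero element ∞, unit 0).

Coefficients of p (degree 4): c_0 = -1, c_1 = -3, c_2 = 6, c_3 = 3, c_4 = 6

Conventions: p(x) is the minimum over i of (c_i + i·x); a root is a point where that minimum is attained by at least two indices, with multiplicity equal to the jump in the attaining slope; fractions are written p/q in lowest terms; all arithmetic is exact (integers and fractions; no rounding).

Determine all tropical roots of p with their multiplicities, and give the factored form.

hull edge (i=0, c=-1) to (i=1, c=-3): slope -2, span 1
hull edge (i=1, c=-3) to (i=4, c=6): slope 3, span 3
Factored form: p(x) = 6 ⊗ (x ⊕ (-3)) ⊗ (x ⊕ (-3)) ⊗ (x ⊕ (-3)) ⊗ (x ⊕ 2)
Answer: roots = -3 (mult 3), 2 (mult 1)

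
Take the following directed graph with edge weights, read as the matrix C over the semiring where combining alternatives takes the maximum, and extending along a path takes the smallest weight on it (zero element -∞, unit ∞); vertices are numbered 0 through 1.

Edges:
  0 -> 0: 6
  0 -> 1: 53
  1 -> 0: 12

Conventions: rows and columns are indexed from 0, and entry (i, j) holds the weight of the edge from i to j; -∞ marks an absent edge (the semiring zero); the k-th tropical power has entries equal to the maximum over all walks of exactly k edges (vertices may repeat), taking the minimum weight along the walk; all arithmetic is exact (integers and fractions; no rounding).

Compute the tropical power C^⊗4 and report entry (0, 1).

C^⊗2:
  [12, 6]
  [6, 12]
C^⊗3:
  [6, 12]
  [12, 6]
C^⊗4:
  [12, 6]
  [6, 12]
Key observation: the optimum is the walk 0->0->1->0->1, with weight 6 min 53 min 12 min 53 = 6.
Optimal value attained by: walk 0->0->1->0->1.
Answer: (C^⊗4)[0][1] = 6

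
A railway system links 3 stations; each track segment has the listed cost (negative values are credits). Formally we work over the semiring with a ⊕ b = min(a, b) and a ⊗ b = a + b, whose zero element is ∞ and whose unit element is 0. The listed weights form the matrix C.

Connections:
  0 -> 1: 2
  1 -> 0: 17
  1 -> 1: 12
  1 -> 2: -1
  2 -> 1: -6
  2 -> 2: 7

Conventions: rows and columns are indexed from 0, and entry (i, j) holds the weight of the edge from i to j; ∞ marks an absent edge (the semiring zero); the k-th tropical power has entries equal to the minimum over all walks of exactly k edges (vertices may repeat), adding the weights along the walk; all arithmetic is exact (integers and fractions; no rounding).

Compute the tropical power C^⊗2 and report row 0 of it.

C^⊗2:
  [19, 14, 1]
  [29, -7, 6]
  [11, 1, -7]
Answer: row 0 of C^⊗2 = [19, 14, 1]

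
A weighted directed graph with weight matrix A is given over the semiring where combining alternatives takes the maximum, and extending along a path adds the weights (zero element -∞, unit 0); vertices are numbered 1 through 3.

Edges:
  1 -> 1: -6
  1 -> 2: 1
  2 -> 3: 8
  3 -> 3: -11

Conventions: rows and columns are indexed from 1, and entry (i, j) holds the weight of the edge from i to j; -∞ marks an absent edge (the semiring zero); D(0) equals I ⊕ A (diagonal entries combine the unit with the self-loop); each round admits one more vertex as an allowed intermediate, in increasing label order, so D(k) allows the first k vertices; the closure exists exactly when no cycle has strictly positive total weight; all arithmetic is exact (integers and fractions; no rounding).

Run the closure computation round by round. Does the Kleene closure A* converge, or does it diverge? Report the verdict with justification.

D(0):
  [0, 1, -∞]
  [-∞, 0, 8]
  [-∞, -∞, 0]
D(1):
  [0, 1, -∞]
  [-∞, 0, 8]
  [-∞, -∞, 0]
D(2):
  [0, 1, 9]
  [-∞, 0, 8]
  [-∞, -∞, 0]
D(3):
  [0, 1, 9]
  [-∞, 0, 8]
  [-∞, -∞, 0]
Key observation: every diagonal entry stays at the unit through all rounds, so no improving cycle exists.
Answer: CONVERGES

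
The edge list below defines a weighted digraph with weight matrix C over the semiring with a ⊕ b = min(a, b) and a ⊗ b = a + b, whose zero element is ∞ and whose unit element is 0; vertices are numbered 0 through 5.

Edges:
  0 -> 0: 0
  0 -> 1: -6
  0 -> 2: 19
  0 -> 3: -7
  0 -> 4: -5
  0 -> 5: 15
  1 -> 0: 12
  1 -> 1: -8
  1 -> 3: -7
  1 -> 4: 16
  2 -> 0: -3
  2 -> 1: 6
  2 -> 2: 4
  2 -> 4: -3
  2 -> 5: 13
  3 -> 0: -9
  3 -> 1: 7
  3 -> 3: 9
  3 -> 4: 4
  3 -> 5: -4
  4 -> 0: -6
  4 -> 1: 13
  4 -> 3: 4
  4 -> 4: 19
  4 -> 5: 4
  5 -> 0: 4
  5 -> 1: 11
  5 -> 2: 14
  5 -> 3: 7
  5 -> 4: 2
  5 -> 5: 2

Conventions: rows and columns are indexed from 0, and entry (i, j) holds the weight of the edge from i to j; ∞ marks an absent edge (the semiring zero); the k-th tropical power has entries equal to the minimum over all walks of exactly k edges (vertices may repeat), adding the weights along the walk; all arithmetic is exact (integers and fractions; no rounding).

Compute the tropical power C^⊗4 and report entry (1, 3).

C^⊗2:
  [-16, -14, 19, -13, -5, -11]
  [-16, -16, 31, -15, -3, -11]
  [-9, -9, 8, -10, -8, 1]
  [-9, -15, 10, -16, -14, -2]
  [-6, -12, 13, -13, -11, 0]
  [-4, -2, 16, -3, -1, 3]
C^⊗3:
  [-22, -22, 3, -23, -21, -17]
  [-24, -24, 3, -23, -21, -19]
  [-19, -17, 10, -16, -14, -14]
  [-25, -23, 10, -22, -14, -20]
  [-22, -20, 13, -19, -11, -17]
  [-12, -10, 15, -11, -9, -7]
C^⊗4:
  [-32, -30, -3, -29, -27, -27]
  [-32, -32, -5, -31, -29, -27]
  [-25, -25, 0, -26, -24, -20]
  [-31, -31, -6, -32, -30, -26]
  [-28, -28, -3, -29, -27, -23]
  [-20, -18, 7, -19, -17, -15]
Key observation: the optimum is the walk 1->1->1->1->3, with weight (-8) + (-8) + (-8) + (-7) = -31.
Optimal value attained by: walk 1->1->1->1->3.
Answer: (C^⊗4)[1][3] = -31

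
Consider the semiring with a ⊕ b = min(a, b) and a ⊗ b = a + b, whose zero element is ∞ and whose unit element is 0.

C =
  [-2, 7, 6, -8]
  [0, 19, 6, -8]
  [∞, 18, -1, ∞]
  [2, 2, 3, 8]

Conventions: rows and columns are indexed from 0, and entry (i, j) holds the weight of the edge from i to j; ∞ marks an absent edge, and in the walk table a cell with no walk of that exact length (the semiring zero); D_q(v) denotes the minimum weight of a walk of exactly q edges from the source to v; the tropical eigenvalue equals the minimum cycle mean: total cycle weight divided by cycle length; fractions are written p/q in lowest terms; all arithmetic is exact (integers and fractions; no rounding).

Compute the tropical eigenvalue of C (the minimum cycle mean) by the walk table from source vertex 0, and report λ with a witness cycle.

q=0: [0, ∞, ∞, ∞]
q=1: [-2, 7, 6, -8]
q=2: [-6, -6, -5, -10]
q=3: [-8, -8, -7, -14]
q=4: [-12, -12, -11, -16]
Optimal cycle mean attained by: cycle 0->3->0, total (-8) + 2, length 2.
Answer: λ = -3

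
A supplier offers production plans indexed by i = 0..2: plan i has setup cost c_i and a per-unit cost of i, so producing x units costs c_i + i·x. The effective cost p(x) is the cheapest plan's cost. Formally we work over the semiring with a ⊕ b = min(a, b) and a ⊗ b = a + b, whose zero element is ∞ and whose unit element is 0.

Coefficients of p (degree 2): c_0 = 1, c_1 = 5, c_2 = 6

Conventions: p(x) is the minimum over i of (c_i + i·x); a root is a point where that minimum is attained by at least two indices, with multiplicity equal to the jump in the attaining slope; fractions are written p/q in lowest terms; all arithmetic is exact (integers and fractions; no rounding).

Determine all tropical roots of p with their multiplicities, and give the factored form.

hull edge (i=0, c=1) to (i=2, c=6): slope 5/2, span 2
Factored form: p(x) = 6 ⊗ (x ⊕ (-5/2)) ⊗ (x ⊕ (-5/2))
Answer: roots = -5/2 (mult 2)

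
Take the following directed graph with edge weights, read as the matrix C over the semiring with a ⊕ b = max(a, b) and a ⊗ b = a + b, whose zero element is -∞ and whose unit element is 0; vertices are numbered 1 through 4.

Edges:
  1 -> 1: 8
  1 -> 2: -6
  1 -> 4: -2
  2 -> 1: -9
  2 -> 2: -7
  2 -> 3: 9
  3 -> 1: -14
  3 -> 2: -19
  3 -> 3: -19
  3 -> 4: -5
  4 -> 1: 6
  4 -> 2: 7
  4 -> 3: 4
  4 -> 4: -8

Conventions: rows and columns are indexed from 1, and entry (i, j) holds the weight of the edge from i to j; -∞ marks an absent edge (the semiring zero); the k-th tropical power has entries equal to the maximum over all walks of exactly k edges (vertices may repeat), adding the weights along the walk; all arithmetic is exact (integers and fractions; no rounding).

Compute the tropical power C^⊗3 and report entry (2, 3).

C^⊗2:
  [16, 5, 3, 6]
  [-1, -10, 2, 4]
  [1, 2, -1, -13]
  [14, 0, 16, 4]
C^⊗3:
  [24, 13, 14, 14]
  [10, 11, 8, -3]
  [9, -5, 11, -1]
  [22, 11, 9, 12]
Key observation: the optimum is the walk 2->3->4->3, with weight 9 + (-5) + 4 = 8.
Optimal value attained by: walk 2->3->4->3.
Answer: (C^⊗3)[2][3] = 8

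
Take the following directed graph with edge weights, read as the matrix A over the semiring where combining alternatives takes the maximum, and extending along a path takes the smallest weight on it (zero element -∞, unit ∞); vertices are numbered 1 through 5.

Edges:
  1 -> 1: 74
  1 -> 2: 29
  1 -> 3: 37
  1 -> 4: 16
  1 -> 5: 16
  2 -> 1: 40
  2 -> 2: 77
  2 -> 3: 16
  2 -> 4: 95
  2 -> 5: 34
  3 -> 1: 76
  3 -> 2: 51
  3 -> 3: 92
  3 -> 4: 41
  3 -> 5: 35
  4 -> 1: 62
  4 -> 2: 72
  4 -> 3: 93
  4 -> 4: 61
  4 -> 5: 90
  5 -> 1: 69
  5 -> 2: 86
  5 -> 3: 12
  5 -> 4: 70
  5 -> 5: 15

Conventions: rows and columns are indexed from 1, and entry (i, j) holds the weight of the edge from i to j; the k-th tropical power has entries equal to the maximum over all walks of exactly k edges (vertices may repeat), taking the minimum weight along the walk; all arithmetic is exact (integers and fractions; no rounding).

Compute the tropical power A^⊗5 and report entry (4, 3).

A^⊗2:
  [74, 37, 37, 37, 35]
  [62, 77, 93, 77, 90]
  [76, 51, 92, 51, 41]
  [76, 86, 92, 72, 61]
  [69, 77, 70, 86, 70]
A^⊗3:
  [74, 37, 37, 37, 37]
  [76, 86, 92, 77, 77]
  [76, 51, 92, 51, 51]
  [76, 77, 92, 86, 72]
  [70, 77, 86, 77, 86]
A^⊗4:
  [74, 37, 37, 37, 37]
  [76, 77, 92, 86, 77]
  [76, 51, 92, 51, 51]
  [76, 77, 92, 77, 86]
  [76, 86, 86, 77, 77]
A^⊗5:
  [74, 37, 37, 37, 37]
  [76, 77, 92, 77, 86]
  [76, 51, 92, 51, 51]
  [76, 86, 92, 77, 77]
  [76, 77, 86, 86, 77]
Key observation: the optimum is the walk 4->3->3->3->3->3, with weight 93 min 92 min 92 min 92 min 92 = 92.
Optimal value attained by: walk 4->3->3->3->3->3.
Answer: (A^⊗5)[4][3] = 92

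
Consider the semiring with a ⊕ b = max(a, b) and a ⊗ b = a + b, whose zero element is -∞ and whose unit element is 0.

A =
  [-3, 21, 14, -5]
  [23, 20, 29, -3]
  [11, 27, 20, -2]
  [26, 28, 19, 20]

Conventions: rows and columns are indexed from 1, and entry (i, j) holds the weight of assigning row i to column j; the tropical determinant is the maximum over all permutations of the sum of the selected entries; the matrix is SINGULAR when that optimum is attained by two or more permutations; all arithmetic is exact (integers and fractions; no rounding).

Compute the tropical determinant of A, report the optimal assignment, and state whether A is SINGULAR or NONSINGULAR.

σ = (1, 2, 3, 4): (-3) + 20 + 20 + 20 = 57
σ = (1, 2, 4, 3): (-3) + 20 + (-2) + 19 = 34
σ = (1, 3, 2, 4): (-3) + 29 + 27 + 20 = 73
σ = (1, 3, 4, 2): (-3) + 29 + (-2) + 28 = 52
σ = (1, 4, 2, 3): (-3) + (-3) + 27 + 19 = 40
σ = (1, 4, 3, 2): (-3) + (-3) + 20 + 28 = 42
σ = (2, 1, 3, 4): 21 + 23 + 20 + 20 = 84
σ = (2, 1, 4, 3): 21 + 23 + (-2) + 19 = 61
σ = (2, 3, 1, 4): 21 + 29 + 11 + 20 = 81
σ = (2, 3, 4, 1): 21 + 29 + (-2) + 26 = 74
σ = (2, 4, 1, 3): 21 + (-3) + 11 + 19 = 48
σ = (2, 4, 3, 1): 21 + (-3) + 20 + 26 = 64
σ = (3, 1, 2, 4): 14 + 23 + 27 + 20 = 84
σ = (3, 1, 4, 2): 14 + 23 + (-2) + 28 = 63
σ = (3, 2, 1, 4): 14 + 20 + 11 + 20 = 65
σ = (3, 2, 4, 1): 14 + 20 + (-2) + 26 = 58
σ = (3, 4, 1, 2): 14 + (-3) + 11 + 28 = 50
σ = (3, 4, 2, 1): 14 + (-3) + 27 + 26 = 64
σ = (4, 1, 2, 3): (-5) + 23 + 27 + 19 = 64
σ = (4, 1, 3, 2): (-5) + 23 + 20 + 28 = 66
σ = (4, 2, 1, 3): (-5) + 20 + 11 + 19 = 45
σ = (4, 2, 3, 1): (-5) + 20 + 20 + 26 = 61
σ = (4, 3, 1, 2): (-5) + 29 + 11 + 28 = 63
σ = (4, 3, 2, 1): (-5) + 29 + 27 + 26 = 77
Optimal value attained by: σ = (2, 1, 3, 4).
Answer: det⊕(A) = 84; verdict: SINGULAR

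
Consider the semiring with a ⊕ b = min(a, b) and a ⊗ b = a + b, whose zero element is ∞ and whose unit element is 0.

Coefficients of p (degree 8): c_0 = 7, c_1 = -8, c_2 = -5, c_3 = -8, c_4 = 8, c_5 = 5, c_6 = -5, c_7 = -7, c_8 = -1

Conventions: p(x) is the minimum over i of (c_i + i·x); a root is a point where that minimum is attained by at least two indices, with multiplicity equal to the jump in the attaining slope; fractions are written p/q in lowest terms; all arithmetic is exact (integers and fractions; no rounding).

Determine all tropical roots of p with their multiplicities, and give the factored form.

hull edge (i=0, c=7) to (i=1, c=-8): slope -15, span 1
hull edge (i=1, c=-8) to (i=3, c=-8): slope 0, span 2
hull edge (i=3, c=-8) to (i=7, c=-7): slope 1/4, span 4
hull edge (i=7, c=-7) to (i=8, c=-1): slope 6, span 1
Factored form: p(x) = -1 ⊗ (x ⊕ (-6)) ⊗ (x ⊕ (-1/4)) ⊗ (x ⊕ (-1/4)) ⊗ (x ⊕ (-1/4)) ⊗ (x ⊕ (-1/4)) ⊗ (x ⊕ 0) ⊗ (x ⊕ 0) ⊗ (x ⊕ 15)
Answer: roots = -6 (mult 1), -1/4 (mult 4), 0 (mult 2), 15 (mult 1)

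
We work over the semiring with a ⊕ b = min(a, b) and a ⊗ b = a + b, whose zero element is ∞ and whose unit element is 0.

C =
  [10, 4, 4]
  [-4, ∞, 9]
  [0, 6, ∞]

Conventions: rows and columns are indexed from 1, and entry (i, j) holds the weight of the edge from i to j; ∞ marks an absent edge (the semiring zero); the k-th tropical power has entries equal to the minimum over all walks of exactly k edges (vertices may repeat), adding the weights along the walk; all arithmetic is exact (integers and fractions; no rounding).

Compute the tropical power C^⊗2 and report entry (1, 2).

C^⊗2:
  [0, 10, 13]
  [6, 0, 0]
  [2, 4, 4]
Key observation: the optimum is the walk 1->3->2, with weight 4 + 6 = 10.
Optimal value attained by: walk 1->3->2.
Answer: (C^⊗2)[1][2] = 10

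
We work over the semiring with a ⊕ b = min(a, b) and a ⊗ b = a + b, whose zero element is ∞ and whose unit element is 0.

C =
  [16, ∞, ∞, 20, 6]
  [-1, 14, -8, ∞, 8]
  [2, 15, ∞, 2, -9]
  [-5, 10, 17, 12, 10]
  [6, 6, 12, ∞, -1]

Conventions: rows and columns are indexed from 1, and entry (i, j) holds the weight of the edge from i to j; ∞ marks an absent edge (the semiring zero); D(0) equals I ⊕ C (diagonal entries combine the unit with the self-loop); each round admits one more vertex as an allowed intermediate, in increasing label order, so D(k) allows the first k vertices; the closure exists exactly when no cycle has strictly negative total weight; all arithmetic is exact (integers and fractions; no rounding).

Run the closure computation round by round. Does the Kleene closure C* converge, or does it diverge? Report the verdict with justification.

Detection: at round 0, diagonal entry (5, 5) turns strictly negative.
Key observation: the cycle 5->5 has total weight (-1), which is strictly negative.
Answer: DIVERGES — negative cycle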